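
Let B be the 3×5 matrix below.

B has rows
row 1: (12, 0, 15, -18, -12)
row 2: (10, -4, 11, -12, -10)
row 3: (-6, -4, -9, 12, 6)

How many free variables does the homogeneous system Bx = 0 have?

3

Row reduce to echelon form.
R2 ← R2 − (5/6)·R1: [0, -4, -3/2, 3, 0]
R3 ← R3 + (1/2)·R1: [0, -4, -3/2, 3, 0]
R3 ← R3 − R2: [0, 0, 0, 0, 0]
2 nonzero rows, so rank(B) = 2.
B has 5 columns; by rank–nullity, nullity = 5 − 2 = 3.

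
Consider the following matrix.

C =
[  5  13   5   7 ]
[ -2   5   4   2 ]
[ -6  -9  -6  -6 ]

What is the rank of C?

Row reduce to echelon form.
R2 ← R2 + (2/5)·R1: [0, 51/5, 6, 24/5]
R3 ← R3 + (6/5)·R1: [0, 33/5, 0, 12/5]
R3 ← R3 − (11/17)·R2: [0, 0, -66/17, -12/17]
Echelon form has 3 nonzero rows, so rank(C) = 3.

3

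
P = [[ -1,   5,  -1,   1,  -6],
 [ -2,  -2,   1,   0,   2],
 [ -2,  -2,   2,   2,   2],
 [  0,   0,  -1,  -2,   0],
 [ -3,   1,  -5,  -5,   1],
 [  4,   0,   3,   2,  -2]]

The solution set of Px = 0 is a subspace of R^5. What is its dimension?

Row reduce to echelon form.
R2 ← R2 − (2)·R1: [0, -12, 3, -2, 14]
R3 ← R3 − (2)·R1: [0, -12, 4, 0, 14]
R5 ← R5 − (3)·R1: [0, -14, -2, -8, 19]
R6 ← R6 + (4)·R1: [0, 20, -1, 6, -26]
R3 ← R3 − R2: [0, 0, 1, 2, 0]
R5 ← R5 − (7/6)·R2: [0, 0, -11/2, -17/3, 8/3]
R6 ← R6 + (5/3)·R2: [0, 0, 4, 8/3, -8/3]
R4 ← R4 + R3: [0, 0, 0, 0, 0]
R5 ← R5 + (11/2)·R3: [0, 0, 0, 16/3, 8/3]
R6 ← R6 − (4)·R3: [0, 0, 0, -16/3, -8/3]
Swap R4 ↔ R5
R6 ← R6 + R4: [0, 0, 0, 0, 0]
4 nonzero rows, so rank(P) = 4.
P has 5 columns; by rank–nullity, nullity = 5 − 4 = 1.

1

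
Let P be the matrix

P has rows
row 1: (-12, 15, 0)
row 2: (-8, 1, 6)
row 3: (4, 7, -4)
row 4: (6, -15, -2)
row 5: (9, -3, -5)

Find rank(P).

Row reduce to echelon form.
R2 ← R2 − (2/3)·R1: [0, -9, 6]
R3 ← R3 + (1/3)·R1: [0, 12, -4]
R4 ← R4 + (1/2)·R1: [0, -15/2, -2]
R5 ← R5 + (3/4)·R1: [0, 33/4, -5]
R3 ← R3 + (4/3)·R2: [0, 0, 4]
R4 ← R4 − (5/6)·R2: [0, 0, -7]
R5 ← R5 + (11/12)·R2: [0, 0, 1/2]
R4 ← R4 + (7/4)·R3: [0, 0, 0]
R5 ← R5 − (1/8)·R3: [0, 0, 0]
Echelon form has 3 nonzero rows, so rank(P) = 3.

3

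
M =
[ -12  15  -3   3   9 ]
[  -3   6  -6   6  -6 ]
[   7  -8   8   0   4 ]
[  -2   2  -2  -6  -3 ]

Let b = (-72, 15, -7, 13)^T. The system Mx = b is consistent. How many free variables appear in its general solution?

1

Row reduce the augmented matrix [M | b].
R2 ← R2 − (1/4)·R1: [0, 9/4, -21/4, 21/4, -33/4, 33]
R3 ← R3 + (7/12)·R1: [0, 3/4, 25/4, 7/4, 37/4, -49]
R4 ← R4 − (1/6)·R1: [0, -1/2, -3/2, -13/2, -9/2, 25]
R3 ← R3 − (1/3)·R2: [0, 0, 8, 0, 12, -60]
R4 ← R4 + (2/9)·R2: [0, 0, -8/3, -16/3, -19/3, 97/3]
R4 ← R4 + (1/3)·R3: [0, 0, 0, -16/3, -7/3, 37/3]
The echelon form has 4 nonzero rows, and every pivot lies in the first 5 columns, so rank(M) = rank([M|b]) = 4.
The system is consistent.
Free variables = (unknowns) − (rank) = 5 − 4 = 1.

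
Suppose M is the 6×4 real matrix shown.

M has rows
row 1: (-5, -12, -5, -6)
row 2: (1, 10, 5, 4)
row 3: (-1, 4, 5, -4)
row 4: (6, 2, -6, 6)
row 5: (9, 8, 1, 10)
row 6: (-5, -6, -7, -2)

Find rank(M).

4

Row reduce to echelon form.
R2 ← R2 + (1/5)·R1: [0, 38/5, 4, 14/5]
R3 ← R3 − (1/5)·R1: [0, 32/5, 6, -14/5]
R4 ← R4 + (6/5)·R1: [0, -62/5, -12, -6/5]
R5 ← R5 + (9/5)·R1: [0, -68/5, -8, -4/5]
R6 ← R6 − R1: [0, 6, -2, 4]
R3 ← R3 − (16/19)·R2: [0, 0, 50/19, -98/19]
R4 ← R4 + (31/19)·R2: [0, 0, -104/19, 64/19]
R5 ← R5 + (34/19)·R2: [0, 0, -16/19, 80/19]
R6 ← R6 − (15/19)·R2: [0, 0, -98/19, 34/19]
R4 ← R4 + (52/25)·R3: [0, 0, 0, -184/25]
R5 ← R5 + (8/25)·R3: [0, 0, 0, 64/25]
R6 ← R6 + (49/25)·R3: [0, 0, 0, -208/25]
R5 ← R5 + (8/23)·R4: [0, 0, 0, 0]
R6 ← R6 − (26/23)·R4: [0, 0, 0, 0]
Echelon form has 4 nonzero rows, so rank(M) = 4.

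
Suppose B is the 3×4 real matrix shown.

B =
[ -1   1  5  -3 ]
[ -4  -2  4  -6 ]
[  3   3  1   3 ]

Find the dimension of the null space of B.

2

Row reduce to echelon form.
R2 ← R2 − (4)·R1: [0, -6, -16, 6]
R3 ← R3 + (3)·R1: [0, 6, 16, -6]
R3 ← R3 + R2: [0, 0, 0, 0]
2 nonzero rows, so rank(B) = 2.
B has 4 columns; by rank–nullity, nullity = 4 − 2 = 2.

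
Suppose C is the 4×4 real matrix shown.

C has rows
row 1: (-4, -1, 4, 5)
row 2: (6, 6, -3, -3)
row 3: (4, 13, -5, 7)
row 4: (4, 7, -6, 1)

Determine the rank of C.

3

Row reduce to echelon form.
R2 ← R2 + (3/2)·R1: [0, 9/2, 3, 9/2]
R3 ← R3 + R1: [0, 12, -1, 12]
R4 ← R4 + R1: [0, 6, -2, 6]
R3 ← R3 − (8/3)·R2: [0, 0, -9, 0]
R4 ← R4 − (4/3)·R2: [0, 0, -6, 0]
R4 ← R4 − (2/3)·R3: [0, 0, 0, 0]
Echelon form has 3 nonzero rows, so rank(C) = 3.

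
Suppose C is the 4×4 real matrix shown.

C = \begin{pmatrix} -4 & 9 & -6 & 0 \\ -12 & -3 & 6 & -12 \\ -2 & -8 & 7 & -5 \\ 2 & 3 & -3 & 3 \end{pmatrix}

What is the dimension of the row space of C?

2

Row reduce to echelon form.
R2 ← R2 − (3)·R1: [0, -30, 24, -12]
R3 ← R3 − (1/2)·R1: [0, -25/2, 10, -5]
R4 ← R4 + (1/2)·R1: [0, 15/2, -6, 3]
R3 ← R3 − (5/12)·R2: [0, 0, 0, 0]
R4 ← R4 + (1/4)·R2: [0, 0, 0, 0]
Echelon form has 2 nonzero rows, so rank(C) = 2.
The row space has dimension equal to the rank: 2.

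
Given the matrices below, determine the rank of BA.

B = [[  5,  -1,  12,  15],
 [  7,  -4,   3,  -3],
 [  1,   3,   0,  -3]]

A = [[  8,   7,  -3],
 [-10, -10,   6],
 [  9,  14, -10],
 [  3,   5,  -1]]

First compute BA:
[[203, 288, -156],
 [114, 116, -72],
 [-31, -38,  18]]
Now row reduce the product.
R2 ← R2 − (114/203)·R1: [0, -9284/203, 3168/203]
R3 ← R3 + (31/203)·R1: [0, 1214/203, -1182/203]
R3 ← R3 + (607/4642)·R2: [0, 0, -798/211]
3 nonzero rows, so rank(BA) = 3.

3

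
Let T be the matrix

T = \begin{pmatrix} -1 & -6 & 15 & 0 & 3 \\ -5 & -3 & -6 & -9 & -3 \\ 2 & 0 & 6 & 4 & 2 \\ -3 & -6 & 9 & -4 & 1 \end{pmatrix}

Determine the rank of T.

2

Row reduce to echelon form.
R2 ← R2 − (5)·R1: [0, 27, -81, -9, -18]
R3 ← R3 + (2)·R1: [0, -12, 36, 4, 8]
R4 ← R4 − (3)·R1: [0, 12, -36, -4, -8]
R3 ← R3 + (4/9)·R2: [0, 0, 0, 0, 0]
R4 ← R4 − (4/9)·R2: [0, 0, 0, 0, 0]
Echelon form has 2 nonzero rows, so rank(T) = 2.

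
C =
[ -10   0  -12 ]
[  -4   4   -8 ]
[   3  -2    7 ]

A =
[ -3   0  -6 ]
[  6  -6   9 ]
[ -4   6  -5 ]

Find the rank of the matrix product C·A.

2

First compute CA:
[[ 78, -72, 120],
 [ 68, -72, 100],
 [-49,  54, -71]]
Now row reduce the product.
R2 ← R2 − (34/39)·R1: [0, -120/13, -60/13]
R3 ← R3 + (49/78)·R1: [0, 114/13, 57/13]
R3 ← R3 + (19/20)·R2: [0, 0, 0]
2 nonzero rows, so rank(CA) = 2.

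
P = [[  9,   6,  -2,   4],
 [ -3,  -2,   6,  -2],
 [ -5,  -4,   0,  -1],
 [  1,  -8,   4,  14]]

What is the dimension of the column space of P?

Row reduce to echelon form.
R2 ← R2 + (1/3)·R1: [0, 0, 16/3, -2/3]
R3 ← R3 + (5/9)·R1: [0, -2/3, -10/9, 11/9]
R4 ← R4 − (1/9)·R1: [0, -26/3, 38/9, 122/9]
Swap R2 ↔ R3
R4 ← R4 − (13)·R2: [0, 0, 56/3, -7/3]
R4 ← R4 − (7/2)·R3: [0, 0, 0, 0]
Echelon form has 3 nonzero rows, so rank(P) = 3.
The column space has dimension equal to the rank: 3.

3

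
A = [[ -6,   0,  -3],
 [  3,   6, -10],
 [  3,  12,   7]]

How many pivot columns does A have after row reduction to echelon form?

Row reduce to echelon form.
R2 ← R2 + (1/2)·R1: [0, 6, -23/2]
R3 ← R3 + (1/2)·R1: [0, 12, 11/2]
R3 ← R3 − (2)·R2: [0, 0, 57/2]
Echelon form has 3 nonzero rows, so rank(A) = 3.
Each nonzero row contributes one pivot column: 3 pivot columns.

3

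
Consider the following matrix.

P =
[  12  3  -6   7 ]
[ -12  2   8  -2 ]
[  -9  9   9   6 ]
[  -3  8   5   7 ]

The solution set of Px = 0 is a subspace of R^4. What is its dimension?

Row reduce to echelon form.
R2 ← R2 + R1: [0, 5, 2, 5]
R3 ← R3 + (3/4)·R1: [0, 45/4, 9/2, 45/4]
R4 ← R4 + (1/4)·R1: [0, 35/4, 7/2, 35/4]
R3 ← R3 − (9/4)·R2: [0, 0, 0, 0]
R4 ← R4 − (7/4)·R2: [0, 0, 0, 0]
2 nonzero rows, so rank(P) = 2.
P has 4 columns; by rank–nullity, nullity = 4 − 2 = 2.

2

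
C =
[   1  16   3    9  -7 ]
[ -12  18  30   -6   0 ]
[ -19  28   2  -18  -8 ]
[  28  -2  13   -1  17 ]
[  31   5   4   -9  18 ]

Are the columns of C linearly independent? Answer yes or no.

yes

Row reduce C to echelon form.
R2 ← R2 + (12)·R1: [0, 210, 66, 102, -84]
R3 ← R3 + (19)·R1: [0, 332, 59, 153, -141]
R4 ← R4 − (28)·R1: [0, -450, -71, -253, 213]
R5 ← R5 − (31)·R1: [0, -491, -89, -288, 235]
R3 ← R3 − (166/105)·R2: [0, 0, -1587/35, -289/35, -41/5]
R4 ← R4 + (15/7)·R2: [0, 0, 493/7, -241/7, 33]
R5 ← R5 + (491/210)·R2: [0, 0, 2286/35, -1733/35, 193/5]
R4 ← R4 + (2465/1587)·R3: [0, 0, 0, -74992/1587, 32158/1587]
R5 ← R5 + (762/529)·R3: [0, 0, 0, -32485/529, 14171/529]
R5 ← R5 − (97455/74992)·R4: [0, 0, 0, 0, 17069/37496]
5 pivots among 5 columns.
Every column is a pivot column, so the columns are linearly independent.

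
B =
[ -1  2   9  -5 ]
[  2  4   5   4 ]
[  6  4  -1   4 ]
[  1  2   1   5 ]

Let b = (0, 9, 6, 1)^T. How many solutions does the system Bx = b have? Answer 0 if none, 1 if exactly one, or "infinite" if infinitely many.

0

Row reduce the augmented matrix [B | b].
R2 ← R2 + (2)·R1: [0, 8, 23, -6, 9]
R3 ← R3 + (6)·R1: [0, 16, 53, -26, 6]
R4 ← R4 + R1: [0, 4, 10, 0, 1]
R3 ← R3 − (2)·R2: [0, 0, 7, -14, -12]
R4 ← R4 − (1/2)·R2: [0, 0, -3/2, 3, -7/2]
R4 ← R4 + (3/14)·R3: [0, 0, 0, 0, -85/14]
The echelon form has 4 nonzero rows; the last pivot sits in the augmented column, so rank(B) = 3 but rank([B|b]) = 4.
Since the ranks differ, the system is inconsistent.
It has no solutions.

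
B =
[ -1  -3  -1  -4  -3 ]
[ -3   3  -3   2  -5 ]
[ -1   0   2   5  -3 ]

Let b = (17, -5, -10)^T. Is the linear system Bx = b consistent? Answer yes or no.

yes

Row reduce the augmented matrix [B | b].
R2 ← R2 − (3)·R1: [0, 12, 0, 14, 4, -56]
R3 ← R3 − R1: [0, 3, 3, 9, 0, -27]
R3 ← R3 − (1/4)·R2: [0, 0, 3, 11/2, -1, -13]
The echelon form has 3 nonzero rows, and every pivot lies in the first 5 columns, so rank(B) = rank([B|b]) = 3.
The system is consistent.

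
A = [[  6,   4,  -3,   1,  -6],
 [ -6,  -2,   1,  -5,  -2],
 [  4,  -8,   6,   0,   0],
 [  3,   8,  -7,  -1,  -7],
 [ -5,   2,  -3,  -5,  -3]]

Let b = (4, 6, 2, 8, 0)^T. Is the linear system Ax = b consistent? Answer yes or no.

Row reduce the augmented matrix [A | b].
R2 ← R2 + R1: [0, 2, -2, -4, -8, 10]
R3 ← R3 − (2/3)·R1: [0, -32/3, 8, -2/3, 4, -2/3]
R4 ← R4 − (1/2)·R1: [0, 6, -11/2, -3/2, -4, 6]
R5 ← R5 + (5/6)·R1: [0, 16/3, -11/2, -25/6, -8, 10/3]
R3 ← R3 + (16/3)·R2: [0, 0, -8/3, -22, -116/3, 158/3]
R4 ← R4 − (3)·R2: [0, 0, 1/2, 21/2, 20, -24]
R5 ← R5 − (8/3)·R2: [0, 0, -1/6, 13/2, 40/3, -70/3]
R4 ← R4 + (3/16)·R3: [0, 0, 0, 51/8, 51/4, -113/8]
R5 ← R5 − (1/16)·R3: [0, 0, 0, 63/8, 63/4, -213/8]
R5 ← R5 − (21/17)·R4: [0, 0, 0, 0, 0, -156/17]
The echelon form has 5 nonzero rows; the last pivot sits in the augmented column, so rank(A) = 4 but rank([A|b]) = 5.
Since the ranks differ, the system is inconsistent.

no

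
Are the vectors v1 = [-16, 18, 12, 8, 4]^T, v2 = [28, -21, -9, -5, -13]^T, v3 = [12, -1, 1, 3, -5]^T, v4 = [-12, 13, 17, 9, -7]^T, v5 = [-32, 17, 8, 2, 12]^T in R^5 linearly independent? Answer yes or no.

no

Form the matrix with these vectors as rows and row reduce.
R2 ← R2 + (7/4)·R1: [0, 21/2, 12, 9, -6]
R3 ← R3 + (3/4)·R1: [0, 25/2, 10, 9, -2]
R4 ← R4 − (3/4)·R1: [0, -1/2, 8, 3, -10]
R5 ← R5 − (2)·R1: [0, -19, -16, -14, 4]
R3 ← R3 − (25/21)·R2: [0, 0, -30/7, -12/7, 36/7]
R4 ← R4 + (1/21)·R2: [0, 0, 60/7, 24/7, -72/7]
R5 ← R5 + (38/21)·R2: [0, 0, 40/7, 16/7, -48/7]
R4 ← R4 + (2)·R3: [0, 0, 0, 0, 0]
R5 ← R5 + (4/3)·R3: [0, 0, 0, 0, 0]
3 nonzero rows, so the 5 vectors span a space of dimension 3.
Since 3 < 5, the vectors are linearly dependent.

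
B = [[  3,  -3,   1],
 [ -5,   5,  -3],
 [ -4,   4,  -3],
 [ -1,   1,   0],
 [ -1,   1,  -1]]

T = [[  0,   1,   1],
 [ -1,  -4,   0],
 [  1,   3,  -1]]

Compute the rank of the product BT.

2

First compute BT:
[[  4,  18,   2],
 [ -8, -34,  -2],
 [ -7, -29,  -1],
 [ -1,  -5,  -1],
 [ -2,  -8,   0]]
Now row reduce the product.
R2 ← R2 + (2)·R1: [0, 2, 2]
R3 ← R3 + (7/4)·R1: [0, 5/2, 5/2]
R4 ← R4 + (1/4)·R1: [0, -1/2, -1/2]
R5 ← R5 + (1/2)·R1: [0, 1, 1]
R3 ← R3 − (5/4)·R2: [0, 0, 0]
R4 ← R4 + (1/4)·R2: [0, 0, 0]
R5 ← R5 − (1/2)·R2: [0, 0, 0]
2 nonzero rows, so rank(BT) = 2.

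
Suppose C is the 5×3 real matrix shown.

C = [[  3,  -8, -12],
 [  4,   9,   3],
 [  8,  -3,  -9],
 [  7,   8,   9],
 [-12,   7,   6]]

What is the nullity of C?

0

Row reduce to echelon form.
R2 ← R2 − (4/3)·R1: [0, 59/3, 19]
R3 ← R3 − (8/3)·R1: [0, 55/3, 23]
R4 ← R4 − (7/3)·R1: [0, 80/3, 37]
R5 ← R5 + (4)·R1: [0, -25, -42]
R3 ← R3 − (55/59)·R2: [0, 0, 312/59]
R4 ← R4 − (80/59)·R2: [0, 0, 663/59]
R5 ← R5 + (75/59)·R2: [0, 0, -1053/59]
R4 ← R4 − (17/8)·R3: [0, 0, 0]
R5 ← R5 + (27/8)·R3: [0, 0, 0]
3 nonzero rows, so rank(C) = 3.
C has 3 columns; by rank–nullity, nullity = 3 − 3 = 0.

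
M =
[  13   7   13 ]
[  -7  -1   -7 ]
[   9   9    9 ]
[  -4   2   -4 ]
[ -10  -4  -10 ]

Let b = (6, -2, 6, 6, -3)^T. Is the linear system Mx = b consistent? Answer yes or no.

no

Row reduce the augmented matrix [M | b].
R2 ← R2 + (7/13)·R1: [0, 36/13, 0, 16/13]
R3 ← R3 − (9/13)·R1: [0, 54/13, 0, 24/13]
R4 ← R4 + (4/13)·R1: [0, 54/13, 0, 102/13]
R5 ← R5 + (10/13)·R1: [0, 18/13, 0, 21/13]
R3 ← R3 − (3/2)·R2: [0, 0, 0, 0]
R4 ← R4 − (3/2)·R2: [0, 0, 0, 6]
R5 ← R5 − (1/2)·R2: [0, 0, 0, 1]
Swap R3 ↔ R4
R5 ← R5 − (1/6)·R3: [0, 0, 0, 0]
The echelon form has 3 nonzero rows; the last pivot sits in the augmented column, so rank(M) = 2 but rank([M|b]) = 3.
Since the ranks differ, the system is inconsistent.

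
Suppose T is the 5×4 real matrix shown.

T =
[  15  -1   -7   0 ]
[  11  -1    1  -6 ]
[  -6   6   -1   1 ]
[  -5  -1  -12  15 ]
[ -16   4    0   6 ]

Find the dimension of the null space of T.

Row reduce to echelon form.
R2 ← R2 − (11/15)·R1: [0, -4/15, 92/15, -6]
R3 ← R3 + (2/5)·R1: [0, 28/5, -19/5, 1]
R4 ← R4 + (1/3)·R1: [0, -4/3, -43/3, 15]
R5 ← R5 + (16/15)·R1: [0, 44/15, -112/15, 6]
R3 ← R3 + (21)·R2: [0, 0, 125, -125]
R4 ← R4 − (5)·R2: [0, 0, -45, 45]
R5 ← R5 + (11)·R2: [0, 0, 60, -60]
R4 ← R4 + (9/25)·R3: [0, 0, 0, 0]
R5 ← R5 − (12/25)·R3: [0, 0, 0, 0]
3 nonzero rows, so rank(T) = 3.
T has 4 columns; by rank–nullity, nullity = 4 − 3 = 1.

1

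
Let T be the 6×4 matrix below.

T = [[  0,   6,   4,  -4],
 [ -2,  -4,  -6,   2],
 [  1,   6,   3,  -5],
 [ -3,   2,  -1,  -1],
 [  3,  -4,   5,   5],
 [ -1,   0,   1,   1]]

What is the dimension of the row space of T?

Row reduce to echelon form.
Swap R1 ↔ R2
R3 ← R3 + (1/2)·R1: [0, 4, 0, -4]
R4 ← R4 − (3/2)·R1: [0, 8, 8, -4]
R5 ← R5 + (3/2)·R1: [0, -10, -4, 8]
R6 ← R6 − (1/2)·R1: [0, 2, 4, 0]
R3 ← R3 − (2/3)·R2: [0, 0, -8/3, -4/3]
R4 ← R4 − (4/3)·R2: [0, 0, 8/3, 4/3]
R5 ← R5 + (5/3)·R2: [0, 0, 8/3, 4/3]
R6 ← R6 − (1/3)·R2: [0, 0, 8/3, 4/3]
R4 ← R4 + R3: [0, 0, 0, 0]
R5 ← R5 + R3: [0, 0, 0, 0]
R6 ← R6 + R3: [0, 0, 0, 0]
Echelon form has 3 nonzero rows, so rank(T) = 3.
The row space has dimension equal to the rank: 3.

3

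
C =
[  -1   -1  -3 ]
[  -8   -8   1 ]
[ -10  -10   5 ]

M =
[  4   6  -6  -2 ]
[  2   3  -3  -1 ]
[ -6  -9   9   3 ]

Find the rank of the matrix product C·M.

1

First compute CM:
[[ 12,  18, -18,  -6],
 [-54, -81,  81,  27],
 [-90, -135, 135,  45]]
Now row reduce the product.
R2 ← R2 + (9/2)·R1: [0, 0, 0, 0]
R3 ← R3 + (15/2)·R1: [0, 0, 0, 0]
1 nonzero row, so rank(CM) = 1.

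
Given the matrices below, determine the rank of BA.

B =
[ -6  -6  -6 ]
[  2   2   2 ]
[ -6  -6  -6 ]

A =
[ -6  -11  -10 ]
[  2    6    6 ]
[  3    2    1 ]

1

First compute BA:
[[  6,  18,  18],
 [ -2,  -6,  -6],
 [  6,  18,  18]]
Now row reduce the product.
R2 ← R2 + (1/3)·R1: [0, 0, 0]
R3 ← R3 − R1: [0, 0, 0]
1 nonzero row, so rank(BA) = 1.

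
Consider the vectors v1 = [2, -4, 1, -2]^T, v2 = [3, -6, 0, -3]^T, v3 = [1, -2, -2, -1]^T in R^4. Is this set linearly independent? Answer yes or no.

no

Form the matrix with these vectors as rows and row reduce.
R2 ← R2 − (3/2)·R1: [0, 0, -3/2, 0]
R3 ← R3 − (1/2)·R1: [0, 0, -5/2, 0]
R3 ← R3 − (5/3)·R2: [0, 0, 0, 0]
2 nonzero rows, so the 3 vectors span a space of dimension 2.
Since 2 < 3, the vectors are linearly dependent.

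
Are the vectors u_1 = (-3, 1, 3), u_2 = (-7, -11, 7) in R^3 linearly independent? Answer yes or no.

Form the matrix with these vectors as rows and row reduce.
R2 ← R2 − (7/3)·R1: [0, -40/3, 0]
2 nonzero rows, so the 2 vectors span a space of dimension 2.
Since 2 = 2, the vectors are linearly independent.

yes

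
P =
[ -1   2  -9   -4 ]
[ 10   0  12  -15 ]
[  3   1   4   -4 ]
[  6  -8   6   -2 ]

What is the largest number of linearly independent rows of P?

Row reduce to echelon form.
R2 ← R2 + (10)·R1: [0, 20, -78, -55]
R3 ← R3 + (3)·R1: [0, 7, -23, -16]
R4 ← R4 + (6)·R1: [0, 4, -48, -26]
R3 ← R3 − (7/20)·R2: [0, 0, 43/10, 13/4]
R4 ← R4 − (1/5)·R2: [0, 0, -162/5, -15]
R4 ← R4 + (324/43)·R3: [0, 0, 0, 408/43]
Echelon form has 4 nonzero rows, so rank(P) = 4.
The rank gives the maximum number of linearly independent rows: 4.

4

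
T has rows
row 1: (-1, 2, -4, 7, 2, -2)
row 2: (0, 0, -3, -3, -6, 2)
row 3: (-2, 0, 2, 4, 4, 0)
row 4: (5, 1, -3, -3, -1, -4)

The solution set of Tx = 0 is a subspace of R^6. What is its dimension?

3

Row reduce to echelon form.
R3 ← R3 − (2)·R1: [0, -4, 10, -10, 0, 4]
R4 ← R4 + (5)·R1: [0, 11, -23, 32, 9, -14]
Swap R2 ↔ R3
R4 ← R4 + (11/4)·R2: [0, 0, 9/2, 9/2, 9, -3]
R4 ← R4 + (3/2)·R3: [0, 0, 0, 0, 0, 0]
3 nonzero rows, so rank(T) = 3.
T has 6 columns; by rank–nullity, nullity = 6 − 3 = 3.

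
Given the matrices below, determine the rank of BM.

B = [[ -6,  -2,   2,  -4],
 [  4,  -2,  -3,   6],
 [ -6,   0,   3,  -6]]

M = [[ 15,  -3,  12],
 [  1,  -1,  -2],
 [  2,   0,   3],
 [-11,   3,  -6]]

2

First compute BM:
[[-44,   8, -38],
 [-14,   8,   7],
 [-18,   0, -27]]
Now row reduce the product.
R2 ← R2 − (7/22)·R1: [0, 60/11, 210/11]
R3 ← R3 − (9/22)·R1: [0, -36/11, -126/11]
R3 ← R3 + (3/5)·R2: [0, 0, 0]
2 nonzero rows, so rank(BM) = 2.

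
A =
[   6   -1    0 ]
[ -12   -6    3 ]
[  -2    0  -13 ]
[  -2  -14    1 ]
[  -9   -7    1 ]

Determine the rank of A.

3

Row reduce to echelon form.
R2 ← R2 + (2)·R1: [0, -8, 3]
R3 ← R3 + (1/3)·R1: [0, -1/3, -13]
R4 ← R4 + (1/3)·R1: [0, -43/3, 1]
R5 ← R5 + (3/2)·R1: [0, -17/2, 1]
R3 ← R3 − (1/24)·R2: [0, 0, -105/8]
R4 ← R4 − (43/24)·R2: [0, 0, -35/8]
R5 ← R5 − (17/16)·R2: [0, 0, -35/16]
R4 ← R4 − (1/3)·R3: [0, 0, 0]
R5 ← R5 − (1/6)·R3: [0, 0, 0]
Echelon form has 3 nonzero rows, so rank(A) = 3.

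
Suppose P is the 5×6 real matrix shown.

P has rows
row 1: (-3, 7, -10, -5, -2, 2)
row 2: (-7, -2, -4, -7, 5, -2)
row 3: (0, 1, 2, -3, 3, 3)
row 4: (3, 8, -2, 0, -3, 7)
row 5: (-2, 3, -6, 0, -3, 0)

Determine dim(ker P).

Row reduce to echelon form.
R2 ← R2 − (7/3)·R1: [0, -55/3, 58/3, 14/3, 29/3, -20/3]
R4 ← R4 + R1: [0, 15, -12, -5, -5, 9]
R5 ← R5 − (2/3)·R1: [0, -5/3, 2/3, 10/3, -5/3, -4/3]
R3 ← R3 + (3/55)·R2: [0, 0, 168/55, -151/55, 194/55, 29/11]
R4 ← R4 + (9/11)·R2: [0, 0, 42/11, -13/11, 32/11, 39/11]
R5 ← R5 − (1/11)·R2: [0, 0, -12/11, 32/11, -28/11, -8/11]
R4 ← R4 − (5/4)·R3: [0, 0, 0, 9/4, -3/2, 1/4]
R5 ← R5 + (5/14)·R3: [0, 0, 0, 27/14, -9/7, 3/14]
R5 ← R5 − (6/7)·R4: [0, 0, 0, 0, 0, 0]
4 nonzero rows, so rank(P) = 4.
P has 6 columns; by rank–nullity, nullity = 6 − 4 = 2.

2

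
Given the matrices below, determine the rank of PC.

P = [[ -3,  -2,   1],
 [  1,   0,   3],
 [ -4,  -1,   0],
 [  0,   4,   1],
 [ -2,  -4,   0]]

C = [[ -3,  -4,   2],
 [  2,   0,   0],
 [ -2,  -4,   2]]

First compute PC:
[[  3,   8,  -4],
 [ -9, -16,   8],
 [ 10,  16,  -8],
 [  6,  -4,   2],
 [ -2,   8,  -4]]
Now row reduce the product.
R2 ← R2 + (3)·R1: [0, 8, -4]
R3 ← R3 − (10/3)·R1: [0, -32/3, 16/3]
R4 ← R4 − (2)·R1: [0, -20, 10]
R5 ← R5 + (2/3)·R1: [0, 40/3, -20/3]
R3 ← R3 + (4/3)·R2: [0, 0, 0]
R4 ← R4 + (5/2)·R2: [0, 0, 0]
R5 ← R5 − (5/3)·R2: [0, 0, 0]
2 nonzero rows, so rank(PC) = 2.

2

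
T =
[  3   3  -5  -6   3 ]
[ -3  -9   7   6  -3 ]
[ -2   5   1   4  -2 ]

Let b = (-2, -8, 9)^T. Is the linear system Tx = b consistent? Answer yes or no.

no

Row reduce the augmented matrix [T | b].
R2 ← R2 + R1: [0, -6, 2, 0, 0, -10]
R3 ← R3 + (2/3)·R1: [0, 7, -7/3, 0, 0, 23/3]
R3 ← R3 + (7/6)·R2: [0, 0, 0, 0, 0, -4]
The echelon form has 3 nonzero rows; the last pivot sits in the augmented column, so rank(T) = 2 but rank([T|b]) = 3.
Since the ranks differ, the system is inconsistent.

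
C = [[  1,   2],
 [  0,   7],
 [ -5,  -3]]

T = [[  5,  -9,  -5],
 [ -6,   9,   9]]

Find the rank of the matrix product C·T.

2

First compute CT:
[[ -7,   9,  13],
 [-42,  63,  63],
 [ -7,  18,  -2]]
Now row reduce the product.
R2 ← R2 − (6)·R1: [0, 9, -15]
R3 ← R3 − R1: [0, 9, -15]
R3 ← R3 − R2: [0, 0, 0]
2 nonzero rows, so rank(CT) = 2.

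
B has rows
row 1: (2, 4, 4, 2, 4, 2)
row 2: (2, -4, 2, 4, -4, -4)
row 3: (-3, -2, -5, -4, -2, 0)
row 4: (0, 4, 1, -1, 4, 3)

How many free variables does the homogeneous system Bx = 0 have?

Row reduce to echelon form.
R2 ← R2 − R1: [0, -8, -2, 2, -8, -6]
R3 ← R3 + (3/2)·R1: [0, 4, 1, -1, 4, 3]
R3 ← R3 + (1/2)·R2: [0, 0, 0, 0, 0, 0]
R4 ← R4 + (1/2)·R2: [0, 0, 0, 0, 0, 0]
2 nonzero rows, so rank(B) = 2.
B has 6 columns; by rank–nullity, nullity = 6 − 2 = 4.

4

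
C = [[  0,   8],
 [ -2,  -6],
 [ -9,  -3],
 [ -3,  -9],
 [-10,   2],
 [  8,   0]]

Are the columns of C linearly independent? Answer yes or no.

Row reduce C to echelon form.
Swap R1 ↔ R2
R3 ← R3 − (9/2)·R1: [0, 24]
R4 ← R4 − (3/2)·R1: [0, 0]
R5 ← R5 − (5)·R1: [0, 32]
R6 ← R6 + (4)·R1: [0, -24]
R3 ← R3 − (3)·R2: [0, 0]
R5 ← R5 − (4)·R2: [0, 0]
R6 ← R6 + (3)·R2: [0, 0]
2 pivots among 2 columns.
Every column is a pivot column, so the columns are linearly independent.

yes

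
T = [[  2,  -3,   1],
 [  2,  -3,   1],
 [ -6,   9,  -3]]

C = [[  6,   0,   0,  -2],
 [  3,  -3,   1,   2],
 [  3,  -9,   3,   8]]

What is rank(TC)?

First compute TC:
[[  6,   0,   0,  -2],
 [  6,   0,   0,  -2],
 [-18,   0,   0,   6]]
Now row reduce the product.
R2 ← R2 − R1: [0, 0, 0, 0]
R3 ← R3 + (3)·R1: [0, 0, 0, 0]
1 nonzero row, so rank(TC) = 1.

1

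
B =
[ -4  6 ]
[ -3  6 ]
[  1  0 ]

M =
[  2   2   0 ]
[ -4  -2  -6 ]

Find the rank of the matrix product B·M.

First compute BM:
[[-32, -20, -36],
 [-30, -18, -36],
 [  2,   2,   0]]
Now row reduce the product.
R2 ← R2 − (15/16)·R1: [0, 3/4, -9/4]
R3 ← R3 + (1/16)·R1: [0, 3/4, -9/4]
R3 ← R3 − R2: [0, 0, 0]
2 nonzero rows, so rank(BM) = 2.

2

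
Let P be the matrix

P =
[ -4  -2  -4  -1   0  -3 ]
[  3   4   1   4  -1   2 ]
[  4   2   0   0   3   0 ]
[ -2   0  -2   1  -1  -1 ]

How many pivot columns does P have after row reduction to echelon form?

3

Row reduce to echelon form.
R2 ← R2 + (3/4)·R1: [0, 5/2, -2, 13/4, -1, -1/4]
R3 ← R3 + R1: [0, 0, -4, -1, 3, -3]
R4 ← R4 − (1/2)·R1: [0, 1, 0, 3/2, -1, 1/2]
R4 ← R4 − (2/5)·R2: [0, 0, 4/5, 1/5, -3/5, 3/5]
R4 ← R4 + (1/5)·R3: [0, 0, 0, 0, 0, 0]
Echelon form has 3 nonzero rows, so rank(P) = 3.
Each nonzero row contributes one pivot column: 3 pivot columns.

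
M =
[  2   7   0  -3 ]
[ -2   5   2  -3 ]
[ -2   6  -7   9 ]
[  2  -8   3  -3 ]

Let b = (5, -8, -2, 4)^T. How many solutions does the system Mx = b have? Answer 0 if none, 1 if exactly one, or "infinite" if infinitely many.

0

Row reduce the augmented matrix [M | b].
R2 ← R2 + R1: [0, 12, 2, -6, -3]
R3 ← R3 + R1: [0, 13, -7, 6, 3]
R4 ← R4 − R1: [0, -15, 3, 0, -1]
R3 ← R3 − (13/12)·R2: [0, 0, -55/6, 25/2, 25/4]
R4 ← R4 + (5/4)·R2: [0, 0, 11/2, -15/2, -19/4]
R4 ← R4 + (3/5)·R3: [0, 0, 0, 0, -1]
The echelon form has 4 nonzero rows; the last pivot sits in the augmented column, so rank(M) = 3 but rank([M|b]) = 4.
Since the ranks differ, the system is inconsistent.
It has no solutions.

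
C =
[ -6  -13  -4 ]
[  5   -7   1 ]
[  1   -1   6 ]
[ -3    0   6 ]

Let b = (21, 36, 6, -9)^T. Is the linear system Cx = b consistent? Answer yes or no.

Row reduce the augmented matrix [C | b].
R2 ← R2 + (5/6)·R1: [0, -107/6, -7/3, 107/2]
R3 ← R3 + (1/6)·R1: [0, -19/6, 16/3, 19/2]
R4 ← R4 − (1/2)·R1: [0, 13/2, 8, -39/2]
R3 ← R3 − (19/107)·R2: [0, 0, 615/107, 0]
R4 ← R4 + (39/107)·R2: [0, 0, 765/107, 0]
R4 ← R4 − (51/41)·R3: [0, 0, 0, 0]
The echelon form has 3 nonzero rows, and every pivot lies in the first 3 columns, so rank(C) = rank([C|b]) = 3.
The system is consistent.

yes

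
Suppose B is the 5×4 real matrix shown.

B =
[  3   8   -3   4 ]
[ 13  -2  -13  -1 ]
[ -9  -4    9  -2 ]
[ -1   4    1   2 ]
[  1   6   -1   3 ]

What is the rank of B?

2

Row reduce to echelon form.
R2 ← R2 − (13/3)·R1: [0, -110/3, 0, -55/3]
R3 ← R3 + (3)·R1: [0, 20, 0, 10]
R4 ← R4 + (1/3)·R1: [0, 20/3, 0, 10/3]
R5 ← R5 − (1/3)·R1: [0, 10/3, 0, 5/3]
R3 ← R3 + (6/11)·R2: [0, 0, 0, 0]
R4 ← R4 + (2/11)·R2: [0, 0, 0, 0]
R5 ← R5 + (1/11)·R2: [0, 0, 0, 0]
Echelon form has 2 nonzero rows, so rank(B) = 2.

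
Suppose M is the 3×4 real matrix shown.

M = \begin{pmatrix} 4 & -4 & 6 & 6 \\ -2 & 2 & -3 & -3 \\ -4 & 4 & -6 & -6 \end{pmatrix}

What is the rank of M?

1

Row reduce to echelon form.
R2 ← R2 + (1/2)·R1: [0, 0, 0, 0]
R3 ← R3 + R1: [0, 0, 0, 0]
Echelon form has 1 nonzero row, so rank(M) = 1.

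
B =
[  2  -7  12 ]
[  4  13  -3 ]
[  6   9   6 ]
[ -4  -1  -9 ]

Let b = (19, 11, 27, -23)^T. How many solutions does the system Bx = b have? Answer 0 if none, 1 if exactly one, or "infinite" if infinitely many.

infinite

Row reduce the augmented matrix [B | b].
R2 ← R2 − (2)·R1: [0, 27, -27, -27]
R3 ← R3 − (3)·R1: [0, 30, -30, -30]
R4 ← R4 + (2)·R1: [0, -15, 15, 15]
R3 ← R3 − (10/9)·R2: [0, 0, 0, 0]
R4 ← R4 + (5/9)·R2: [0, 0, 0, 0]
The echelon form has 2 nonzero rows, and every pivot lies in the first 3 columns, so rank(B) = rank([B|b]) = 2.
The system is consistent.
rank = 2 < 3 unknowns, so there are infinitely many solutions.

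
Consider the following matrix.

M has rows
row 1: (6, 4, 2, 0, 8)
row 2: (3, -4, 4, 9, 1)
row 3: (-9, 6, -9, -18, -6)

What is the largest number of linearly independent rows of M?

Row reduce to echelon form.
R2 ← R2 − (1/2)·R1: [0, -6, 3, 9, -3]
R3 ← R3 + (3/2)·R1: [0, 12, -6, -18, 6]
R3 ← R3 + (2)·R2: [0, 0, 0, 0, 0]
Echelon form has 2 nonzero rows, so rank(M) = 2.
The rank gives the maximum number of linearly independent rows: 2.

2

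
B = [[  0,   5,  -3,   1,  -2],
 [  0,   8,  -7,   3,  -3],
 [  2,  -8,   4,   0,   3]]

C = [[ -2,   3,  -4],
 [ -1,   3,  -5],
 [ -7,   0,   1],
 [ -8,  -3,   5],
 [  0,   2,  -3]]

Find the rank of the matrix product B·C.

3

First compute BC:
[[  8,   8, -17],
 [ 17,   9, -23],
 [-24, -12,  27]]
Now row reduce the product.
R2 ← R2 − (17/8)·R1: [0, -8, 105/8]
R3 ← R3 + (3)·R1: [0, 12, -24]
R3 ← R3 + (3/2)·R2: [0, 0, -69/16]
3 nonzero rows, so rank(BC) = 3.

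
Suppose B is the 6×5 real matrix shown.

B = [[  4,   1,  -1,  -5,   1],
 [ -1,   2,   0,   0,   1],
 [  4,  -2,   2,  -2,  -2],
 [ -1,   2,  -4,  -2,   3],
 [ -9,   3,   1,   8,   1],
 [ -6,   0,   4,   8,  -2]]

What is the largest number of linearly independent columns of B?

3

Row reduce to echelon form.
R2 ← R2 + (1/4)·R1: [0, 9/4, -1/4, -5/4, 5/4]
R3 ← R3 − R1: [0, -3, 3, 3, -3]
R4 ← R4 + (1/4)·R1: [0, 9/4, -17/4, -13/4, 13/4]
R5 ← R5 + (9/4)·R1: [0, 21/4, -5/4, -13/4, 13/4]
R6 ← R6 + (3/2)·R1: [0, 3/2, 5/2, 1/2, -1/2]
R3 ← R3 + (4/3)·R2: [0, 0, 8/3, 4/3, -4/3]
R4 ← R4 − R2: [0, 0, -4, -2, 2]
R5 ← R5 − (7/3)·R2: [0, 0, -2/3, -1/3, 1/3]
R6 ← R6 − (2/3)·R2: [0, 0, 8/3, 4/3, -4/3]
R4 ← R4 + (3/2)·R3: [0, 0, 0, 0, 0]
R5 ← R5 + (1/4)·R3: [0, 0, 0, 0, 0]
R6 ← R6 − R3: [0, 0, 0, 0, 0]
Echelon form has 3 nonzero rows, so rank(B) = 3.
The rank gives the maximum number of linearly independent columns: 3.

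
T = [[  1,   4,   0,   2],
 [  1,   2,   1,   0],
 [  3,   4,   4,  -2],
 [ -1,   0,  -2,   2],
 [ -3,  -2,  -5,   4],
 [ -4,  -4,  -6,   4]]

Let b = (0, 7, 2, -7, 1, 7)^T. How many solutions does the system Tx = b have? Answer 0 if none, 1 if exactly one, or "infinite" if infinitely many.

0

Row reduce the augmented matrix [T | b].
R2 ← R2 − R1: [0, -2, 1, -2, 7]
R3 ← R3 − (3)·R1: [0, -8, 4, -8, 2]
R4 ← R4 + R1: [0, 4, -2, 4, -7]
R5 ← R5 + (3)·R1: [0, 10, -5, 10, 1]
R6 ← R6 + (4)·R1: [0, 12, -6, 12, 7]
R3 ← R3 − (4)·R2: [0, 0, 0, 0, -26]
R4 ← R4 + (2)·R2: [0, 0, 0, 0, 7]
R5 ← R5 + (5)·R2: [0, 0, 0, 0, 36]
R6 ← R6 + (6)·R2: [0, 0, 0, 0, 49]
R4 ← R4 + (7/26)·R3: [0, 0, 0, 0, 0]
R5 ← R5 + (18/13)·R3: [0, 0, 0, 0, 0]
R6 ← R6 + (49/26)·R3: [0, 0, 0, 0, 0]
The echelon form has 3 nonzero rows; the last pivot sits in the augmented column, so rank(T) = 2 but rank([T|b]) = 3.
Since the ranks differ, the system is inconsistent.
It has no solutions.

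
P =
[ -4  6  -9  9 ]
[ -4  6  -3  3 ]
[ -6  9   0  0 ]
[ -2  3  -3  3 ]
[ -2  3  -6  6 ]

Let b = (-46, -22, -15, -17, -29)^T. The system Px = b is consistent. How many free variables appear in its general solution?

2

Row reduce the augmented matrix [P | b].
R2 ← R2 − R1: [0, 0, 6, -6, 24]
R3 ← R3 − (3/2)·R1: [0, 0, 27/2, -27/2, 54]
R4 ← R4 − (1/2)·R1: [0, 0, 3/2, -3/2, 6]
R5 ← R5 − (1/2)·R1: [0, 0, -3/2, 3/2, -6]
R3 ← R3 − (9/4)·R2: [0, 0, 0, 0, 0]
R4 ← R4 − (1/4)·R2: [0, 0, 0, 0, 0]
R5 ← R5 + (1/4)·R2: [0, 0, 0, 0, 0]
The echelon form has 2 nonzero rows, and every pivot lies in the first 4 columns, so rank(P) = rank([P|b]) = 2.
The system is consistent.
Free variables = (unknowns) − (rank) = 4 − 2 = 2.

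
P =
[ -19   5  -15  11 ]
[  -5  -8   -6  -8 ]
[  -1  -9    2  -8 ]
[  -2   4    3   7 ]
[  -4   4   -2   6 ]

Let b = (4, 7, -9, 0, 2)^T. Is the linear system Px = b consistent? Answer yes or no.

Row reduce the augmented matrix [P | b].
R2 ← R2 − (5/19)·R1: [0, -177/19, -39/19, -207/19, 113/19]
R3 ← R3 − (1/19)·R1: [0, -176/19, 53/19, -163/19, -175/19]
R4 ← R4 − (2/19)·R1: [0, 66/19, 87/19, 111/19, -8/19]
R5 ← R5 − (4/19)·R1: [0, 56/19, 22/19, 70/19, 22/19]
R3 ← R3 − (176/177)·R2: [0, 0, 285/59, 133/59, -2677/177]
R4 ← R4 + (22/59)·R2: [0, 0, 225/59, 105/59, 106/59]
R5 ← R5 + (56/177)·R2: [0, 0, 30/59, 14/59, 538/177]
R4 ← R4 − (15/19)·R3: [0, 0, 0, 0, 261/19]
R5 ← R5 − (2/19)·R3: [0, 0, 0, 0, 88/19]
R5 ← R5 − (88/261)·R4: [0, 0, 0, 0, 0]
The echelon form has 4 nonzero rows; the last pivot sits in the augmented column, so rank(P) = 3 but rank([P|b]) = 4.
Since the ranks differ, the system is inconsistent.

no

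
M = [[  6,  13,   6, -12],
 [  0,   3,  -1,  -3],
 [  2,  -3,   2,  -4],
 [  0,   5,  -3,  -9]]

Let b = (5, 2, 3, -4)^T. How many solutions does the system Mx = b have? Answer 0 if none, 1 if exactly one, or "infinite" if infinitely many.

0

Row reduce the augmented matrix [M | b].
R3 ← R3 − (1/3)·R1: [0, -22/3, 0, 0, 4/3]
R3 ← R3 + (22/9)·R2: [0, 0, -22/9, -22/3, 56/9]
R4 ← R4 − (5/3)·R2: [0, 0, -4/3, -4, -22/3]
R4 ← R4 − (6/11)·R3: [0, 0, 0, 0, -118/11]
The echelon form has 4 nonzero rows; the last pivot sits in the augmented column, so rank(M) = 3 but rank([M|b]) = 4.
Since the ranks differ, the system is inconsistent.
It has no solutions.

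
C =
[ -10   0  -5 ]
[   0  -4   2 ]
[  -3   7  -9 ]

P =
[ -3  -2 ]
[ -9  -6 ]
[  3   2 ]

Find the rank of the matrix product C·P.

First compute CP:
[[ 15,  10],
 [ 42,  28],
 [-81, -54]]
Now row reduce the product.
R2 ← R2 − (14/5)·R1: [0, 0]
R3 ← R3 + (27/5)·R1: [0, 0]
1 nonzero row, so rank(CP) = 1.

1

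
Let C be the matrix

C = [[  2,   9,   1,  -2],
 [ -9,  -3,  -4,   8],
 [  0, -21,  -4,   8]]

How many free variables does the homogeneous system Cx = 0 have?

1

Row reduce to echelon form.
R2 ← R2 + (9/2)·R1: [0, 75/2, 1/2, -1]
R3 ← R3 + (14/25)·R2: [0, 0, -93/25, 186/25]
3 nonzero rows, so rank(C) = 3.
C has 4 columns; by rank–nullity, nullity = 4 − 3 = 1.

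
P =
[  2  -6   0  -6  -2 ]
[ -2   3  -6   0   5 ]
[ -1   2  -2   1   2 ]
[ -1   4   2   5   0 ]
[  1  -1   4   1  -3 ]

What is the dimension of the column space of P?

Row reduce to echelon form.
R2 ← R2 + R1: [0, -3, -6, -6, 3]
R3 ← R3 + (1/2)·R1: [0, -1, -2, -2, 1]
R4 ← R4 + (1/2)·R1: [0, 1, 2, 2, -1]
R5 ← R5 − (1/2)·R1: [0, 2, 4, 4, -2]
R3 ← R3 − (1/3)·R2: [0, 0, 0, 0, 0]
R4 ← R4 + (1/3)·R2: [0, 0, 0, 0, 0]
R5 ← R5 + (2/3)·R2: [0, 0, 0, 0, 0]
Echelon form has 2 nonzero rows, so rank(P) = 2.
The column space has dimension equal to the rank: 2.

2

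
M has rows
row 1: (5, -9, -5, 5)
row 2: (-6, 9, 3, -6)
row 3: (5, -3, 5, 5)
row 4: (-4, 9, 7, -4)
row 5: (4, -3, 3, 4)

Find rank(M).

2

Row reduce to echelon form.
R2 ← R2 + (6/5)·R1: [0, -9/5, -3, 0]
R3 ← R3 − R1: [0, 6, 10, 0]
R4 ← R4 + (4/5)·R1: [0, 9/5, 3, 0]
R5 ← R5 − (4/5)·R1: [0, 21/5, 7, 0]
R3 ← R3 + (10/3)·R2: [0, 0, 0, 0]
R4 ← R4 + R2: [0, 0, 0, 0]
R5 ← R5 + (7/3)·R2: [0, 0, 0, 0]
Echelon form has 2 nonzero rows, so rank(M) = 2.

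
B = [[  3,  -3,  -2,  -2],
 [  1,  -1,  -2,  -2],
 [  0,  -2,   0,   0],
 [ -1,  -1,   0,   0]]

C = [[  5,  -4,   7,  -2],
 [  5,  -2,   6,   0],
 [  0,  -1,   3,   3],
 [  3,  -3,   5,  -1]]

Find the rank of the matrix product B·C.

3

First compute BC:
[[ -6,   2, -13, -10],
 [ -6,   6, -15,  -6],
 [-10,   4, -12,   0],
 [-10,   6, -13,   2]]
Now row reduce the product.
R2 ← R2 − R1: [0, 4, -2, 4]
R3 ← R3 − (5/3)·R1: [0, 2/3, 29/3, 50/3]
R4 ← R4 − (5/3)·R1: [0, 8/3, 26/3, 56/3]
R3 ← R3 − (1/6)·R2: [0, 0, 10, 16]
R4 ← R4 − (2/3)·R2: [0, 0, 10, 16]
R4 ← R4 − R3: [0, 0, 0, 0]
3 nonzero rows, so rank(BC) = 3.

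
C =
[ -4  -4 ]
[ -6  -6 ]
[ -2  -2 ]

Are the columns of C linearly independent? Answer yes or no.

Row reduce C to echelon form.
R2 ← R2 − (3/2)·R1: [0, 0]
R3 ← R3 − (1/2)·R1: [0, 0]
1 pivot among 2 columns.
Only 1 < 2 pivot columns, so the columns are linearly dependent.

no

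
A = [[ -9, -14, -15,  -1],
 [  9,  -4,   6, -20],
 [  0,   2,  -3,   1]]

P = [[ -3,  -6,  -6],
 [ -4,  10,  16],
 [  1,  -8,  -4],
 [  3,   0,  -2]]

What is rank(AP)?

First compute AP:
[[ 65,  34, -108],
 [-65, -142, -102],
 [ -8,  44,  42]]
Now row reduce the product.
R2 ← R2 + R1: [0, -108, -210]
R3 ← R3 + (8/65)·R1: [0, 3132/65, 1866/65]
R3 ← R3 + (29/65)·R2: [0, 0, -4224/65]
3 nonzero rows, so rank(AP) = 3.

3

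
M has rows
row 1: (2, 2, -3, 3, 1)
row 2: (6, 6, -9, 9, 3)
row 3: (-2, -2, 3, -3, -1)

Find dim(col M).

1

Row reduce to echelon form.
R2 ← R2 − (3)·R1: [0, 0, 0, 0, 0]
R3 ← R3 + R1: [0, 0, 0, 0, 0]
Echelon form has 1 nonzero row, so rank(M) = 1.
The column space has dimension equal to the rank: 1.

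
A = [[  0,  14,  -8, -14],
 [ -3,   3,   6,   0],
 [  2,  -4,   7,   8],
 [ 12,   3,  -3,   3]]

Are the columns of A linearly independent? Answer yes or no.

Row reduce A to echelon form.
Swap R1 ↔ R2
R3 ← R3 + (2/3)·R1: [0, -2, 11, 8]
R4 ← R4 + (4)·R1: [0, 15, 21, 3]
R3 ← R3 + (1/7)·R2: [0, 0, 69/7, 6]
R4 ← R4 − (15/14)·R2: [0, 0, 207/7, 18]
R4 ← R4 − (3)·R3: [0, 0, 0, 0]
3 pivots among 4 columns.
Only 3 < 4 pivot columns, so the columns are linearly dependent.

no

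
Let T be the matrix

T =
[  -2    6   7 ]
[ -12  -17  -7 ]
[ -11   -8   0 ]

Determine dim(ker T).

Row reduce to echelon form.
R2 ← R2 − (6)·R1: [0, -53, -49]
R3 ← R3 − (11/2)·R1: [0, -41, -77/2]
R3 ← R3 − (41/53)·R2: [0, 0, -63/106]
3 nonzero rows, so rank(T) = 3.
T has 3 columns; by rank–nullity, nullity = 3 − 3 = 0.

0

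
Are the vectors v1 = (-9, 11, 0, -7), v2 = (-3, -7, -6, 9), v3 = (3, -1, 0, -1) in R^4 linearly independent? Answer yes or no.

yes

Form the matrix with these vectors as rows and row reduce.
R2 ← R2 − (1/3)·R1: [0, -32/3, -6, 34/3]
R3 ← R3 + (1/3)·R1: [0, 8/3, 0, -10/3]
R3 ← R3 + (1/4)·R2: [0, 0, -3/2, -1/2]
3 nonzero rows, so the 3 vectors span a space of dimension 3.
Since 3 = 3, the vectors are linearly independent.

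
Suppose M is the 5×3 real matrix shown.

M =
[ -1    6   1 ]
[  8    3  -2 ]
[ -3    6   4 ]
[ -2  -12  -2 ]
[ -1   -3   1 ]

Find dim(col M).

Row reduce to echelon form.
R2 ← R2 + (8)·R1: [0, 51, 6]
R3 ← R3 − (3)·R1: [0, -12, 1]
R4 ← R4 − (2)·R1: [0, -24, -4]
R5 ← R5 − R1: [0, -9, 0]
R3 ← R3 + (4/17)·R2: [0, 0, 41/17]
R4 ← R4 + (8/17)·R2: [0, 0, -20/17]
R5 ← R5 + (3/17)·R2: [0, 0, 18/17]
R4 ← R4 + (20/41)·R3: [0, 0, 0]
R5 ← R5 − (18/41)·R3: [0, 0, 0]
Echelon form has 3 nonzero rows, so rank(M) = 3.
The column space has dimension equal to the rank: 3.

3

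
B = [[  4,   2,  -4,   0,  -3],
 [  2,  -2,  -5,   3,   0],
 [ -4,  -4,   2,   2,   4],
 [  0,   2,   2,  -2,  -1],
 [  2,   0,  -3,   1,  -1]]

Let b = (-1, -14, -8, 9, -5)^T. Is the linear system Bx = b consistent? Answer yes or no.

Row reduce the augmented matrix [B | b].
R2 ← R2 − (1/2)·R1: [0, -3, -3, 3, 3/2, -27/2]
R3 ← R3 + R1: [0, -2, -2, 2, 1, -9]
R5 ← R5 − (1/2)·R1: [0, -1, -1, 1, 1/2, -9/2]
R3 ← R3 − (2/3)·R2: [0, 0, 0, 0, 0, 0]
R4 ← R4 + (2/3)·R2: [0, 0, 0, 0, 0, 0]
R5 ← R5 − (1/3)·R2: [0, 0, 0, 0, 0, 0]
The echelon form has 2 nonzero rows, and every pivot lies in the first 5 columns, so rank(B) = rank([B|b]) = 2.
The system is consistent.

yes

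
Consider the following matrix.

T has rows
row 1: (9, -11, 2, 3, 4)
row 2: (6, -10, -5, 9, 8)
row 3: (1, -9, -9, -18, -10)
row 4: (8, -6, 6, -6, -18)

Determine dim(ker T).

1

Row reduce to echelon form.
R2 ← R2 − (2/3)·R1: [0, -8/3, -19/3, 7, 16/3]
R3 ← R3 − (1/9)·R1: [0, -70/9, -83/9, -55/3, -94/9]
R4 ← R4 − (8/9)·R1: [0, 34/9, 38/9, -26/3, -194/9]
R3 ← R3 − (35/12)·R2: [0, 0, 37/4, -155/4, -26]
R4 ← R4 + (17/12)·R2: [0, 0, -19/4, 5/4, -14]
R4 ← R4 + (19/37)·R3: [0, 0, 0, -690/37, -1012/37]
4 nonzero rows, so rank(T) = 4.
T has 5 columns; by rank–nullity, nullity = 5 − 4 = 1.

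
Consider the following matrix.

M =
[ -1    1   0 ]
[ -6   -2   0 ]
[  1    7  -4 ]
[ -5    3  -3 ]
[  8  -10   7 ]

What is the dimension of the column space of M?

3

Row reduce to echelon form.
R2 ← R2 − (6)·R1: [0, -8, 0]
R3 ← R3 + R1: [0, 8, -4]
R4 ← R4 − (5)·R1: [0, -2, -3]
R5 ← R5 + (8)·R1: [0, -2, 7]
R3 ← R3 + R2: [0, 0, -4]
R4 ← R4 − (1/4)·R2: [0, 0, -3]
R5 ← R5 − (1/4)·R2: [0, 0, 7]
R4 ← R4 − (3/4)·R3: [0, 0, 0]
R5 ← R5 + (7/4)·R3: [0, 0, 0]
Echelon form has 3 nonzero rows, so rank(M) = 3.
The column space has dimension equal to the rank: 3.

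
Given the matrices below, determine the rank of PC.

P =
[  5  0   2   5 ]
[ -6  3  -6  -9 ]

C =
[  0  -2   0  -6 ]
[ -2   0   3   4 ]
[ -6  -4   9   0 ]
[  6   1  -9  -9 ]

First compute PC:
[[ 18, -13, -27, -75],
 [-24,  27,  36, 129]]
Now row reduce the product.
R2 ← R2 + (4/3)·R1: [0, 29/3, 0, 29]
2 nonzero rows, so rank(PC) = 2.

2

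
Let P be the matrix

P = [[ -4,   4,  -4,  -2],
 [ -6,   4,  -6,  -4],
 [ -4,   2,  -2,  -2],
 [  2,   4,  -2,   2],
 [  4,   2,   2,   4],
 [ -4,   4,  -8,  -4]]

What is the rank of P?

Row reduce to echelon form.
R2 ← R2 − (3/2)·R1: [0, -2, 0, -1]
R3 ← R3 − R1: [0, -2, 2, 0]
R4 ← R4 + (1/2)·R1: [0, 6, -4, 1]
R5 ← R5 + R1: [0, 6, -2, 2]
R6 ← R6 − R1: [0, 0, -4, -2]
R3 ← R3 − R2: [0, 0, 2, 1]
R4 ← R4 + (3)·R2: [0, 0, -4, -2]
R5 ← R5 + (3)·R2: [0, 0, -2, -1]
R4 ← R4 + (2)·R3: [0, 0, 0, 0]
R5 ← R5 + R3: [0, 0, 0, 0]
R6 ← R6 + (2)·R3: [0, 0, 0, 0]
Echelon form has 3 nonzero rows, so rank(P) = 3.

3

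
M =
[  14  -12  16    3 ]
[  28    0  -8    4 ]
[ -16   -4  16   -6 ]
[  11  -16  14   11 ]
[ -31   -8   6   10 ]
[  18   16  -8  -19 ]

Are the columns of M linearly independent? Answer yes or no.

no

Row reduce M to echelon form.
R2 ← R2 − (2)·R1: [0, 24, -40, -2]
R3 ← R3 + (8/7)·R1: [0, -124/7, 240/7, -18/7]
R4 ← R4 − (11/14)·R1: [0, -46/7, 10/7, 121/14]
R5 ← R5 + (31/14)·R1: [0, -242/7, 290/7, 233/14]
R6 ← R6 − (9/7)·R1: [0, 220/7, -200/7, -160/7]
R3 ← R3 + (31/42)·R2: [0, 0, 100/21, -85/21]
R4 ← R4 + (23/84)·R2: [0, 0, -200/21, 170/21]
R5 ← R5 + (121/84)·R2: [0, 0, -340/21, 289/21]
R6 ← R6 − (55/42)·R2: [0, 0, 500/21, -425/21]
R4 ← R4 + (2)·R3: [0, 0, 0, 0]
R5 ← R5 + (17/5)·R3: [0, 0, 0, 0]
R6 ← R6 − (5)·R3: [0, 0, 0, 0]
3 pivots among 4 columns.
Only 3 < 4 pivot columns, so the columns are linearly dependent.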